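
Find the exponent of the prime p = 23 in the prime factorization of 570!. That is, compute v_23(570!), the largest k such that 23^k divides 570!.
v_23(570!) = 25

Legendre's formula: v_p(n!) = Σ_{k ≥ 1} ⌊n / p^k⌋. For p = 23, n = 570, the terms are:
  ⌊570/23^1⌋ = ⌊570/23⌋ = 24
  ⌊570/23^2⌋ = ⌊570/529⌋ = 1
(the next term ⌊570/23^3⌋ = 0, terminating the sum). Summing: v_23(570!) = 24 + 1 = 25.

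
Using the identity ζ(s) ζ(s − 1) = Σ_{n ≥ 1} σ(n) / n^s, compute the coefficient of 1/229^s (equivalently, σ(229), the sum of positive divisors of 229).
σ(229) = 230

In the product (Σ m^0/m^s)(Σ k / k^s) = Σ (Σ_{d | n} d) / n^s, the coefficient of 1/n^s is σ(n) = Σ_{d | n} d. For n = 229, divisors are [1, 229]; summing: σ(229) = 230.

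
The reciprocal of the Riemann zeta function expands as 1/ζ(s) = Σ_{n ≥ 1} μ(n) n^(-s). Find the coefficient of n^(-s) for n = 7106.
μ(7106) = 1

Factor n = 7106 = 2 · 11 · 17 · 19. μ(n) = 0 if any exponent ≥ 2 (not squarefree); otherwise μ(n) = (−1)^{ω(n)} where ω(n) is the number of distinct prime factors. Applying: μ(7106) = 1.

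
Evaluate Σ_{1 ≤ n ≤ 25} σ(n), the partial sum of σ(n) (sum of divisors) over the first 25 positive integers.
Σ_{n ≤ 25} σ(n) = 522

Compute σ(n) for each 1 ≤ n ≤ 25: σ(1) = 1, σ(2) = 3, σ(3) = 4, σ(4) = 7, σ(5) = 6, σ(6) = 12, σ(7) = 8, σ(8) = 15, σ(9) = 13, σ(10) = 18, σ(11) = 12, σ(12) = 28, σ(13) = 14, σ(14) = 24, σ(15) = 24, σ(16) = 31, σ(17) = 18, σ(18) = 39, σ(19) = 20, σ(20) = 42, σ(21) = 32, σ(22) = 36, σ(23) = 24, σ(24) = 60, σ(25) = 31. Summing all 25 values: 522. (Average order: Σ_{n ≤ x} σ(n) ~ (π²/12) x². For x = 25, (π²/12)·25² ≈ 514.04.)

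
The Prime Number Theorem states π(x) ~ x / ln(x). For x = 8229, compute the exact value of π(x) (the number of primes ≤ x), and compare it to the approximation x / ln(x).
π(8229) = 1031;  x/ln(x) ≈ 912.77;  relative error ≈ 11.47%.

Directly count primes up to 8229: π(8229) = 1031. The PNT approximation gives 8229/ln(8229) ≈ 8229/9.01542 ≈ 912.77. Relative error (π(x) − x/ln(x)) / π(x) ≈ 11.47%; the approximation is known to undercount slightly (Li(x) is a better estimate).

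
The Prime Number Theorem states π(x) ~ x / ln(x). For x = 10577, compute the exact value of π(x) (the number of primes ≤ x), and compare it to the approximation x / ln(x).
π(10577) = 1290;  x/ln(x) ≈ 1141.43;  relative error ≈ 11.52%.

Directly count primes up to 10577: π(10577) = 1290. The PNT approximation gives 10577/ln(10577) ≈ 10577/9.26644 ≈ 1141.43. Relative error (π(x) − x/ln(x)) / π(x) ≈ 11.52%; the approximation is known to undercount slightly (Li(x) is a better estimate).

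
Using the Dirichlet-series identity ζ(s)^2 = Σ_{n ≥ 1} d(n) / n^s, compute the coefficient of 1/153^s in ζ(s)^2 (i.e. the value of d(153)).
d(153) = 6

ζ(s)^2 = (Σ 1/m^s)(Σ 1/k^s). The coefficient of 1/n^s in the product is the number of ordered pairs (m, k) with mk = n, which equals d(n). For n = 153, divisors are [1, 3, 9, 17, 51, 153], so d(153) = 6.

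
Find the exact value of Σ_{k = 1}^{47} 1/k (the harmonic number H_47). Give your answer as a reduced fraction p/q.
H_47 = 280682601097106968469/63245806209101973600

Direct summation: H_47 = 1 + 1/2 + ... + 1/47. The least common denominator is lcm(1, ..., 47) = 442720643463713815200; over this denominator the numerator is 442720643463713815200 + 221360321731856907600 + 147573547821237938400 + 110680160865928453800 + 88544128692742763040 + 73786773910618969200 + 63245806209101973600 + 55340080432964226900 + 49191182607079312800 + 44272064346371381520 + 40247331223973983200 + 36893386955309484600 + 34055434112593370400 + 31622903104550986800 + 29514709564247587680 + 27670040216482113450 + 26042390791983165600 + 24595591303539656400 + 23301086498090200800 + 22136032173185690760 + 21081935403033991200 + 20123665611986991600 + 19248723628857122400 + 18446693477654742300 + 17708825738548552608 + 17027717056296685200 + 16397060869026437600 + 15811451552275493400 + 15266229084955648800 + 14757354782123793840 + 14281311079474639200 + 13835020108241056725 + 13415777074657994400 + 13021195395991582800 + 12649161241820394720 + 12297795651769828200 + 11965422796316589600 + 11650543249045100400 + 11351811370864456800 + 11068016086592845380 + 10798064474724727200 + 10540967701516995600 + 10295828917760786400 + 10061832805993495800 + 9838236521415862560 + 9624361814428561200 + 9419588158802421600 = 1964778207679748779283, so H_47 = 1964778207679748779283/442720643463713815200; reducing by gcd(1964778207679748779283, 442720643463713815200) = 7 gives 280682601097106968469/63245806209101973600 ≈ 4.43796. (The PNT-adjacent estimate ln(47) + γ ≈ 4.42736 matches within O(1/n).)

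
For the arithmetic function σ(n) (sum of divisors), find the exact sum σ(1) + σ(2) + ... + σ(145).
Σ_{n ≤ 145} σ(n) = 17366

Compute σ(n) for each 1 ≤ n ≤ 145: σ(1) = 1, σ(2) = 3, σ(3) = 4, σ(4) = 7, σ(5) = 6, σ(6) = 12, σ(7) = 8, σ(8) = 15, σ(9) = 13, σ(10) = 18, σ(11) = 12, σ(12) = 28, σ(13) = 14, σ(14) = 24, σ(15) = 24, σ(16) = 31, σ(17) = 18, σ(18) = 39, σ(19) = 20, σ(20) = 42, σ(21) = 32, σ(22) = 36, σ(23) = 24, σ(24) = 60, σ(25) = 31, σ(26) = 42, σ(27) = 40, σ(28) = 56, σ(29) = 30, σ(30) = 72, σ(31) = 32, σ(32) = 63, σ(33) = 48, σ(34) = 54, σ(35) = 48, σ(36) = 91, σ(37) = 38, σ(38) = 60, σ(39) = 56, σ(40) = 90, σ(41) = 42, σ(42) = 96, σ(43) = 44, σ(44) = 84, σ(45) = 78, σ(46) = 72, σ(47) = 48, σ(48) = 124, σ(49) = 57, σ(50) = 93, σ(51) = 72, σ(52) = 98, σ(53) = 54, σ(54) = 120, σ(55) = 72, σ(56) = 120, σ(57) = 80, σ(58) = 90, σ(59) = 60, σ(60) = 168, σ(61) = 62, σ(62) = 96, σ(63) = 104, σ(64) = 127, σ(65) = 84, σ(66) = 144, σ(67) = 68, σ(68) = 126, σ(69) = 96, σ(70) = 144, σ(71) = 72, σ(72) = 195, σ(73) = 74, σ(74) = 114, σ(75) = 124, σ(76) = 140, σ(77) = 96, σ(78) = 168, σ(79) = 80, σ(80) = 186, σ(81) = 121, σ(82) = 126, σ(83) = 84, σ(84) = 224, σ(85) = 108, σ(86) = 132, σ(87) = 120, σ(88) = 180, σ(89) = 90, σ(90) = 234, σ(91) = 112, σ(92) = 168, σ(93) = 128, σ(94) = 144, σ(95) = 120, σ(96) = 252, σ(97) = 98, σ(98) = 171, σ(99) = 156, σ(100) = 217, σ(101) = 102, σ(102) = 216, σ(103) = 104, σ(104) = 210, σ(105) = 192, σ(106) = 162, σ(107) = 108, σ(108) = 280, σ(109) = 110, σ(110) = 216, σ(111) = 152, σ(112) = 248, σ(113) = 114, σ(114) = 240, σ(115) = 144, σ(116) = 210, σ(117) = 182, σ(118) = 180, σ(119) = 144, σ(120) = 360, σ(121) = 133, σ(122) = 186, σ(123) = 168, σ(124) = 224, σ(125) = 156, σ(126) = 312, σ(127) = 128, σ(128) = 255, σ(129) = 176, σ(130) = 252, σ(131) = 132, σ(132) = 336, σ(133) = 160, σ(134) = 204, σ(135) = 240, σ(136) = 270, σ(137) = 138, σ(138) = 288, σ(139) = 140, σ(140) = 336, σ(141) = 192, σ(142) = 216, σ(143) = 168, σ(144) = 403, σ(145) = 180. Summing all 145 values: 17366. (Average order: Σ_{n ≤ x} σ(n) ~ (π²/12) x². For x = 145, (π²/12)·145² ≈ 17292.37.)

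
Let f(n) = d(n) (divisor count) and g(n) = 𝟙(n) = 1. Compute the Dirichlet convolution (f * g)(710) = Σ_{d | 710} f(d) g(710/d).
(d * 𝟙)(710) = 27

Divisors of 710: [1, 2, 5, 10, 71, 142, 355, 710]. For each d | 710:
  d = 1: d(1) · 𝟙(710/1) = 1 · 1 = 1
  d = 2: d(2) · 𝟙(710/2) = 2 · 1 = 2
  d = 5: d(5) · 𝟙(710/5) = 2 · 1 = 2
  d = 10: d(10) · 𝟙(710/10) = 4 · 1 = 4
  d = 71: d(71) · 𝟙(710/71) = 2 · 1 = 2
  d = 142: d(142) · 𝟙(710/142) = 4 · 1 = 4
  d = 355: d(355) · 𝟙(710/355) = 4 · 1 = 4
  d = 710: d(710) · 𝟙(710/710) = 8 · 1 = 8
Summing: (d * 𝟙)(710) = 1 + 2 + 2 + 4 + 2 + 4 + 4 + 8 = 27.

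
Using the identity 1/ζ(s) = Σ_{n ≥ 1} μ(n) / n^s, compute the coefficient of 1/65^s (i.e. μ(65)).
μ(65) = 1

Factor n = 65 = 5 · 13. μ(n) = 0 if any exponent ≥ 2 (not squarefree); otherwise μ(n) = (−1)^{ω(n)} where ω(n) is the number of distinct prime factors. Applying: μ(65) = 1.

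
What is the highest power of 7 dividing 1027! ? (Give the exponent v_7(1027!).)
v_7(1027!) = 168

Legendre's formula: v_p(n!) = Σ_{k ≥ 1} ⌊n / p^k⌋. For p = 7, n = 1027, the terms are:
  ⌊1027/7^1⌋ = ⌊1027/7⌋ = 146
  ⌊1027/7^2⌋ = ⌊1027/49⌋ = 20
  ⌊1027/7^3⌋ = ⌊1027/343⌋ = 2
(the next term ⌊1027/7^4⌋ = 0, terminating the sum). Summing: v_7(1027!) = 146 + 20 + 2 = 168.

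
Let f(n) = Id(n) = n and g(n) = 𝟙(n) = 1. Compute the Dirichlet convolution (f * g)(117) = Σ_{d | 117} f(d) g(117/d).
(Id * 𝟙)(117) = 182

Divisors of 117: [1, 3, 9, 13, 39, 117]. For each d | 117:
  d = 1: Id(1) · 𝟙(117/1) = 1 · 1 = 1
  d = 3: Id(3) · 𝟙(117/3) = 3 · 1 = 3
  d = 9: Id(9) · 𝟙(117/9) = 9 · 1 = 9
  d = 13: Id(13) · 𝟙(117/13) = 13 · 1 = 13
  d = 39: Id(39) · 𝟙(117/39) = 39 · 1 = 39
  d = 117: Id(117) · 𝟙(117/117) = 117 · 1 = 117
Summing: (Id * 𝟙)(117) = 1 + 3 + 9 + 13 + 39 + 117 = 182.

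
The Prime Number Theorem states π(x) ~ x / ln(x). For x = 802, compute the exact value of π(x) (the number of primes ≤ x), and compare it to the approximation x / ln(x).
π(802) = 139;  x/ln(x) ≈ 119.93;  relative error ≈ 13.72%.

Directly count primes up to 802: π(802) = 139. The PNT approximation gives 802/ln(802) ≈ 802/6.68711 ≈ 119.93. Relative error (π(x) − x/ln(x)) / π(x) ≈ 13.72%; the approximation is known to undercount slightly (Li(x) is a better estimate).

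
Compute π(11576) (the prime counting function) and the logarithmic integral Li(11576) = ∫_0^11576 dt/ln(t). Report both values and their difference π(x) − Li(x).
π(11576) = 1392;  Li(11576) ≈ 1415.87;  π(x) − Li(x) ≈ -23.87.

Direct count of primes ≤ 11576 gives π(11576) = 1392. Numerical evaluation of the logarithmic integral gives Li(11576) ≈ 1415.87. The difference π(x) − Li(x) ≈ -23.87 is typically negative for small/moderate x (Li(x) overestimates), though Littlewood's theorem shows this sign changes infinitely often.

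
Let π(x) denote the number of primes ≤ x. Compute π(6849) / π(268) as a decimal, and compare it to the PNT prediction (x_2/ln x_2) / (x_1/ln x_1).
π(6849)/π(268) = 881/56 ≈ 15.7321;  PNT prediction ≈ 16.1781.

π(268) = 56 and π(6849) = 881, so π(6849)/π(268) ≈ 15.7321. The PNT-predicted ratio is (6849/ln(6849)) / (268/ln(268)) ≈ 16.1781. The two agree to within a few percent, as expected.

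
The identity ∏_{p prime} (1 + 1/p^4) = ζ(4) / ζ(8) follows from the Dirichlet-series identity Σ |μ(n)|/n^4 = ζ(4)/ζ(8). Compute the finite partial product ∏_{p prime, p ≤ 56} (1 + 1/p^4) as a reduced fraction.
∏ = 22191296873353842710281222970410269196792920578371108176528669216114688/20586999778381633591344384332656221508370849439367985929948634732675625

The primes p ≤ 56 are [2, 3, 5, 7, 11, 13, 17, 19, 23, 29, 31, 37, 41, 43, 47, 53]. For each, (1 + 1/p^4) = (p^4 + 1)/p^4. Multiplying these fractions over p ∈ [2, 3, 5, 7, 11, 13, 17, 19, 23, 29, 31, 37, 41, 43, 47, 53] gives 22191296873353842710281222970410269196792920578371108176528669216114688/20586999778381633591344384332656221508370849439367985929948634732675625. (In the limit P → ∞ this tends to ζ(4)/ζ(8).)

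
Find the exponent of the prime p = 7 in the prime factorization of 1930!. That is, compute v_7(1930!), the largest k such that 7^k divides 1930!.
v_7(1930!) = 319

Legendre's formula: v_p(n!) = Σ_{k ≥ 1} ⌊n / p^k⌋. For p = 7, n = 1930, the terms are:
  ⌊1930/7^1⌋ = ⌊1930/7⌋ = 275
  ⌊1930/7^2⌋ = ⌊1930/49⌋ = 39
  ⌊1930/7^3⌋ = ⌊1930/343⌋ = 5
(the next term ⌊1930/7^4⌋ = 0, terminating the sum). Summing: v_7(1930!) = 275 + 39 + 5 = 319.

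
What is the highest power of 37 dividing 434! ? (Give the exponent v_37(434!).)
v_37(434!) = 11

Legendre's formula: v_p(n!) = Σ_{k ≥ 1} ⌊n / p^k⌋. For p = 37, n = 434, the terms are:
  ⌊434/37^1⌋ = ⌊434/37⌋ = 11
(the next term ⌊434/37^2⌋ = 0, terminating the sum). Summing: v_37(434!) = 11 = 11.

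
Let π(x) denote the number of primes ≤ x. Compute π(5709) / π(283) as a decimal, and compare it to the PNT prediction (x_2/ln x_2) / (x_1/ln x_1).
π(5709)/π(283) = 751/61 ≈ 12.3115;  PNT prediction ≈ 13.1664.

π(283) = 61 and π(5709) = 751, so π(5709)/π(283) ≈ 12.3115. The PNT-predicted ratio is (5709/ln(5709)) / (283/ln(283)) ≈ 13.1664. The two agree to within a few percent, as expected.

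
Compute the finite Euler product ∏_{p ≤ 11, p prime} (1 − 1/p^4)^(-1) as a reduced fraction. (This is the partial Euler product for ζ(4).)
∏ = 35153041/32481280

The primes p ≤ 11 are [2, 3, 5, 7, 11]. For each prime, (1 − 1/p^4)^(-1) = p^4 / (p^4 − 1). The product is (1 − 1/2^4)^(-1), (1 − 1/3^4)^(-1), (1 − 1/5^4)^(-1), (1 − 1/7^4)^(-1), (1 − 1/11^4)^(-1) = ∏ p^4 / (p^4 − 1) = 35153041/32481280.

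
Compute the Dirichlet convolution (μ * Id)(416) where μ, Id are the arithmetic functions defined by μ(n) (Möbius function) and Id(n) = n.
(μ * Id)(416) = 192

Divisors of 416: [1, 2, 4, 8, 13, 16, 26, 32, 52, 104, 208, 416]. For each d | 416:
  d = 1: μ(1) · Id(416/1) = 1 · 416 = 416
  d = 2: μ(2) · Id(416/2) = -1 · 208 = -208
  d = 4: μ(4) · Id(416/4) = 0 · 104 = 0
  d = 8: μ(8) · Id(416/8) = 0 · 52 = 0
  d = 13: μ(13) · Id(416/13) = -1 · 32 = -32
  d = 16: μ(16) · Id(416/16) = 0 · 26 = 0
  d = 26: μ(26) · Id(416/26) = 1 · 16 = 16
  d = 32: μ(32) · Id(416/32) = 0 · 13 = 0
  d = 52: μ(52) · Id(416/52) = 0 · 8 = 0
  d = 104: μ(104) · Id(416/104) = 0 · 4 = 0
  d = 208: μ(208) · Id(416/208) = 0 · 2 = 0
  d = 416: μ(416) · Id(416/416) = 0 · 1 = 0
Summing: (μ * Id)(416) = 416 + -208 + 0 + 0 + -32 + 0 + 16 + 0 + 0 + 0 + 0 + 0 = 192.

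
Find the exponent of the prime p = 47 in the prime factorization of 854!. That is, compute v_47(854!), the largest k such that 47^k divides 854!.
v_47(854!) = 18

Legendre's formula: v_p(n!) = Σ_{k ≥ 1} ⌊n / p^k⌋. For p = 47, n = 854, the terms are:
  ⌊854/47^1⌋ = ⌊854/47⌋ = 18
(the next term ⌊854/47^2⌋ = 0, terminating the sum). Summing: v_47(854!) = 18 = 18.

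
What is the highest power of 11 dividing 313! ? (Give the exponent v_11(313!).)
v_11(313!) = 30

Legendre's formula: v_p(n!) = Σ_{k ≥ 1} ⌊n / p^k⌋. For p = 11, n = 313, the terms are:
  ⌊313/11^1⌋ = ⌊313/11⌋ = 28
  ⌊313/11^2⌋ = ⌊313/121⌋ = 2
(the next term ⌊313/11^3⌋ = 0, terminating the sum). Summing: v_11(313!) = 28 + 2 = 30.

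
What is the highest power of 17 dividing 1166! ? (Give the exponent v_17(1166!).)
v_17(1166!) = 72

Legendre's formula: v_p(n!) = Σ_{k ≥ 1} ⌊n / p^k⌋. For p = 17, n = 1166, the terms are:
  ⌊1166/17^1⌋ = ⌊1166/17⌋ = 68
  ⌊1166/17^2⌋ = ⌊1166/289⌋ = 4
(the next term ⌊1166/17^3⌋ = 0, terminating the sum). Summing: v_17(1166!) = 68 + 4 = 72.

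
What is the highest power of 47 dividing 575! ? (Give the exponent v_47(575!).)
v_47(575!) = 12

Legendre's formula: v_p(n!) = Σ_{k ≥ 1} ⌊n / p^k⌋. For p = 47, n = 575, the terms are:
  ⌊575/47^1⌋ = ⌊575/47⌋ = 12
(the next term ⌊575/47^2⌋ = 0, terminating the sum). Summing: v_47(575!) = 12 = 12.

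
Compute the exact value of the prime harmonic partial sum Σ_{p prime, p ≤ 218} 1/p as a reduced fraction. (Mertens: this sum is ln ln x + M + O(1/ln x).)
Σ 1/p = 3215488142498485484492183158345029261034221047849345857469577412562094716564064084247/1645783550795210387735581011435590727981167322669649249414629852197255934130751870910

π(218) = 47, so the primes ≤ 218 are [2, 3, 5, 7, 11, 13, 17, 19, 23, 29, 31, 37, 41, 43, 47, 53, 59, 61, 67, 71, 73, 79, 83, 89, 97, 101, 103, 107, 109, 113, 127, 131, 137, 139, 149, 151, 157, 163, 167, 173, 179, 181, 191, 193, 197, 199, 211]. Summing 1/p over these primes: 3215488142498485484492183158345029261034221047849345857469577412562094716564064084247/1645783550795210387735581011435590727981167322669649249414629852197255934130751870910 ≈ 1.9538. Mertens estimate ln ln(218) + 0.2615 ≈ 1.9450.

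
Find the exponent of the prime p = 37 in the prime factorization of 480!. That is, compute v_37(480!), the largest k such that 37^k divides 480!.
v_37(480!) = 12

Legendre's formula: v_p(n!) = Σ_{k ≥ 1} ⌊n / p^k⌋. For p = 37, n = 480, the terms are:
  ⌊480/37^1⌋ = ⌊480/37⌋ = 12
(the next term ⌊480/37^2⌋ = 0, terminating the sum). Summing: v_37(480!) = 12 = 12.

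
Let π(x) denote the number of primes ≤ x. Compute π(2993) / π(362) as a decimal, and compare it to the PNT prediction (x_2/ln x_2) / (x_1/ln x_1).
π(2993)/π(362) = 429/72 ≈ 5.9583;  PNT prediction ≈ 6.0859.

π(362) = 72 and π(2993) = 429, so π(2993)/π(362) ≈ 5.9583. The PNT-predicted ratio is (2993/ln(2993)) / (362/ln(362)) ≈ 6.0859. The two agree to within a few percent, as expected.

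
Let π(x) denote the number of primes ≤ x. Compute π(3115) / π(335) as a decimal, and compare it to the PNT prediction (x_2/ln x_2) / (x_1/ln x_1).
π(3115)/π(335) = 443/67 ≈ 6.6119;  PNT prediction ≈ 6.7209.

π(335) = 67 and π(3115) = 443, so π(3115)/π(335) ≈ 6.6119. The PNT-predicted ratio is (3115/ln(3115)) / (335/ln(335)) ≈ 6.7209. The two agree to within a few percent, as expected.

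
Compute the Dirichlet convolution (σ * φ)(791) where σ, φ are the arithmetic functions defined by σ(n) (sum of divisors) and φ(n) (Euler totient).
(σ * φ)(791) = 3164

Divisors of 791: [1, 7, 113, 791]. For each d | 791:
  d = 1: σ(1) · φ(791/1) = 1 · 672 = 672
  d = 7: σ(7) · φ(791/7) = 8 · 112 = 896
  d = 113: σ(113) · φ(791/113) = 114 · 6 = 684
  d = 791: σ(791) · φ(791/791) = 912 · 1 = 912
Summing: (σ * φ)(791) = 672 + 896 + 684 + 912 = 3164.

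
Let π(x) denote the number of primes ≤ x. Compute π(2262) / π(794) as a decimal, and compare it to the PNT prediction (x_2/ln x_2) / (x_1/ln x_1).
π(2262)/π(794) = 335/138 ≈ 2.4275;  PNT prediction ≈ 2.4627.

π(794) = 138 and π(2262) = 335, so π(2262)/π(794) ≈ 2.4275. The PNT-predicted ratio is (2262/ln(2262)) / (794/ln(794)) ≈ 2.4627. The two agree to within a few percent, as expected.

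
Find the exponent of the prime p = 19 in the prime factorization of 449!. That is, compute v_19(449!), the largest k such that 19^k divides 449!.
v_19(449!) = 24

Legendre's formula: v_p(n!) = Σ_{k ≥ 1} ⌊n / p^k⌋. For p = 19, n = 449, the terms are:
  ⌊449/19^1⌋ = ⌊449/19⌋ = 23
  ⌊449/19^2⌋ = ⌊449/361⌋ = 1
(the next term ⌊449/19^3⌋ = 0, terminating the sum). Summing: v_19(449!) = 23 + 1 = 24.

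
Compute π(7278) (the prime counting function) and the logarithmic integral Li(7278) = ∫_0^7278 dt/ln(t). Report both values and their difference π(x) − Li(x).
π(7278) = 928;  Li(7278) ≈ 945.66;  π(x) − Li(x) ≈ -17.66.

Direct count of primes ≤ 7278 gives π(7278) = 928. Numerical evaluation of the logarithmic integral gives Li(7278) ≈ 945.66. The difference π(x) − Li(x) ≈ -17.66 is typically negative for small/moderate x (Li(x) overestimates), though Littlewood's theorem shows this sign changes infinitely often.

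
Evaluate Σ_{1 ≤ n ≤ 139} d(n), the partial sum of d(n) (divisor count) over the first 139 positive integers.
Σ_{n ≤ 139} d(n) = 707

Compute d(n) for each 1 ≤ n ≤ 139: d(1) = 1, d(2) = 2, d(3) = 2, d(4) = 3, d(5) = 2, d(6) = 4, d(7) = 2, d(8) = 4, d(9) = 3, d(10) = 4, d(11) = 2, d(12) = 6, d(13) = 2, d(14) = 4, d(15) = 4, d(16) = 5, d(17) = 2, d(18) = 6, d(19) = 2, d(20) = 6, d(21) = 4, d(22) = 4, d(23) = 2, d(24) = 8, d(25) = 3, d(26) = 4, d(27) = 4, d(28) = 6, d(29) = 2, d(30) = 8, d(31) = 2, d(32) = 6, d(33) = 4, d(34) = 4, d(35) = 4, d(36) = 9, d(37) = 2, d(38) = 4, d(39) = 4, d(40) = 8, d(41) = 2, d(42) = 8, d(43) = 2, d(44) = 6, d(45) = 6, d(46) = 4, d(47) = 2, d(48) = 10, d(49) = 3, d(50) = 6, d(51) = 4, d(52) = 6, d(53) = 2, d(54) = 8, d(55) = 4, d(56) = 8, d(57) = 4, d(58) = 4, d(59) = 2, d(60) = 12, d(61) = 2, d(62) = 4, d(63) = 6, d(64) = 7, d(65) = 4, d(66) = 8, d(67) = 2, d(68) = 6, d(69) = 4, d(70) = 8, d(71) = 2, d(72) = 12, d(73) = 2, d(74) = 4, d(75) = 6, d(76) = 6, d(77) = 4, d(78) = 8, d(79) = 2, d(80) = 10, d(81) = 5, d(82) = 4, d(83) = 2, d(84) = 12, d(85) = 4, d(86) = 4, d(87) = 4, d(88) = 8, d(89) = 2, d(90) = 12, d(91) = 4, d(92) = 6, d(93) = 4, d(94) = 4, d(95) = 4, d(96) = 12, d(97) = 2, d(98) = 6, d(99) = 6, d(100) = 9, d(101) = 2, d(102) = 8, d(103) = 2, d(104) = 8, d(105) = 8, d(106) = 4, d(107) = 2, d(108) = 12, d(109) = 2, d(110) = 8, d(111) = 4, d(112) = 10, d(113) = 2, d(114) = 8, d(115) = 4, d(116) = 6, d(117) = 6, d(118) = 4, d(119) = 4, d(120) = 16, d(121) = 3, d(122) = 4, d(123) = 4, d(124) = 6, d(125) = 4, d(126) = 12, d(127) = 2, d(128) = 8, d(129) = 4, d(130) = 8, d(131) = 2, d(132) = 12, d(133) = 4, d(134) = 4, d(135) = 8, d(136) = 8, d(137) = 2, d(138) = 8, d(139) = 2. Summing all 139 values: 707. (Dirichlet's divisor formula: Σ_{n ≤ x} d(n) = x ln(x) + (2γ − 1) x + O(√x). For x = 139, the asymptotic estimate is ≈ 707.36.)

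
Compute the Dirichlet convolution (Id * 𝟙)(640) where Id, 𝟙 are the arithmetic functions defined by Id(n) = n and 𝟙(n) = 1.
(Id * 𝟙)(640) = 1530

Divisors of 640: [1, 2, 4, 5, 8, 10, 16, 20, 32, 40, 64, 80, 128, 160, 320, 640]. For each d | 640:
  d = 1: Id(1) · 𝟙(640/1) = 1 · 1 = 1
  d = 2: Id(2) · 𝟙(640/2) = 2 · 1 = 2
  d = 4: Id(4) · 𝟙(640/4) = 4 · 1 = 4
  d = 5: Id(5) · 𝟙(640/5) = 5 · 1 = 5
  d = 8: Id(8) · 𝟙(640/8) = 8 · 1 = 8
  d = 10: Id(10) · 𝟙(640/10) = 10 · 1 = 10
  d = 16: Id(16) · 𝟙(640/16) = 16 · 1 = 16
  d = 20: Id(20) · 𝟙(640/20) = 20 · 1 = 20
  d = 32: Id(32) · 𝟙(640/32) = 32 · 1 = 32
  d = 40: Id(40) · 𝟙(640/40) = 40 · 1 = 40
  d = 64: Id(64) · 𝟙(640/64) = 64 · 1 = 64
  d = 80: Id(80) · 𝟙(640/80) = 80 · 1 = 80
  d = 128: Id(128) · 𝟙(640/128) = 128 · 1 = 128
  d = 160: Id(160) · 𝟙(640/160) = 160 · 1 = 160
  d = 320: Id(320) · 𝟙(640/320) = 320 · 1 = 320
  d = 640: Id(640) · 𝟙(640/640) = 640 · 1 = 640
Summing: (Id * 𝟙)(640) = 1 + 2 + 4 + 5 + 8 + 10 + 16 + 20 + 32 + 40 + 64 + 80 + 128 + 160 + 320 + 640 = 1530.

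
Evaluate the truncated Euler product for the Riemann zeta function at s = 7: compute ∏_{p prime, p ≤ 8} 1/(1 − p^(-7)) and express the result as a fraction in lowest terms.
∏ = 375226779375000/372119874050737

The primes p ≤ 8 are [2, 3, 5, 7]. For each prime, (1 − 1/p^7)^(-1) = p^7 / (p^7 − 1). The product is (1 − 1/2^7)^(-1), (1 − 1/3^7)^(-1), (1 − 1/5^7)^(-1), (1 − 1/7^7)^(-1) = ∏ p^7 / (p^7 − 1) = 375226779375000/372119874050737.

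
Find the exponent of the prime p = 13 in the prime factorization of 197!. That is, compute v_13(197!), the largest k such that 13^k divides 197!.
v_13(197!) = 16

Legendre's formula: v_p(n!) = Σ_{k ≥ 1} ⌊n / p^k⌋. For p = 13, n = 197, the terms are:
  ⌊197/13^1⌋ = ⌊197/13⌋ = 15
  ⌊197/13^2⌋ = ⌊197/169⌋ = 1
(the next term ⌊197/13^3⌋ = 0, terminating the sum). Summing: v_13(197!) = 15 + 1 = 16.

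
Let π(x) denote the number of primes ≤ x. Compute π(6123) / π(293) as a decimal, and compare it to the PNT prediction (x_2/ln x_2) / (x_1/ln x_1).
π(6123)/π(293) = 798/62 ≈ 12.8710;  PNT prediction ≈ 13.6129.

π(293) = 62 and π(6123) = 798, so π(6123)/π(293) ≈ 12.8710. The PNT-predicted ratio is (6123/ln(6123)) / (293/ln(293)) ≈ 13.6129. The two agree to within a few percent, as expected.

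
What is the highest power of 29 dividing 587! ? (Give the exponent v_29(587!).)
v_29(587!) = 20

Legendre's formula: v_p(n!) = Σ_{k ≥ 1} ⌊n / p^k⌋. For p = 29, n = 587, the terms are:
  ⌊587/29^1⌋ = ⌊587/29⌋ = 20
(the next term ⌊587/29^2⌋ = 0, terminating the sum). Summing: v_29(587!) = 20 = 20.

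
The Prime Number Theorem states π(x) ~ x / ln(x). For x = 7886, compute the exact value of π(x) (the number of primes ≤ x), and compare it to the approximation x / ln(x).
π(7886) = 997;  x/ln(x) ≈ 878.87;  relative error ≈ 11.85%.

Directly count primes up to 7886: π(7886) = 997. The PNT approximation gives 7886/ln(7886) ≈ 7886/8.97284 ≈ 878.87. Relative error (π(x) − x/ln(x)) / π(x) ≈ 11.85%; the approximation is known to undercount slightly (Li(x) is a better estimate).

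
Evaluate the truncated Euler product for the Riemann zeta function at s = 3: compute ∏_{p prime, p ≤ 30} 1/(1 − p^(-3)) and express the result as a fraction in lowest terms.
∏ = 1089297728822056325/906313660797210624

The primes p ≤ 30 are [2, 3, 5, 7, 11, 13, 17, 19, 23, 29]. For each prime, (1 − 1/p^3)^(-1) = p^3 / (p^3 − 1). The product is (1 − 1/2^3)^(-1), (1 − 1/3^3)^(-1), (1 − 1/5^3)^(-1), (1 − 1/7^3)^(-1), (1 − 1/11^3)^(-1), (1 − 1/13^3)^(-1), (1 − 1/17^3)^(-1), (1 − 1/19^3)^(-1), (1 − 1/23^3)^(-1), (1 − 1/29^3)^(-1) = ∏ p^3 / (p^3 − 1) = 1089297728822056325/906313660797210624.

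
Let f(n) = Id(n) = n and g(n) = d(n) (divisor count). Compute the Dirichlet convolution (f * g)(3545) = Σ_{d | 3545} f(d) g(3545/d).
(Id * d)(3545) = 4977

Divisors of 3545: [1, 5, 709, 3545]. For each d | 3545:
  d = 1: Id(1) · d(3545/1) = 1 · 4 = 4
  d = 5: Id(5) · d(3545/5) = 5 · 2 = 10
  d = 709: Id(709) · d(3545/709) = 709 · 2 = 1418
  d = 3545: Id(3545) · d(3545/3545) = 3545 · 1 = 3545
Summing: (Id * d)(3545) = 4 + 10 + 1418 + 3545 = 4977.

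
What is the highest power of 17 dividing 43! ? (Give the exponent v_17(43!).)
v_17(43!) = 2

Legendre's formula: v_p(n!) = Σ_{k ≥ 1} ⌊n / p^k⌋. For p = 17, n = 43, the terms are:
  ⌊43/17^1⌋ = ⌊43/17⌋ = 2
(the next term ⌊43/17^2⌋ = 0, terminating the sum). Summing: v_17(43!) = 2 = 2.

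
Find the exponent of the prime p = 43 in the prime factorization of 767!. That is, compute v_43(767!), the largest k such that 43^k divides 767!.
v_43(767!) = 17

Legendre's formula: v_p(n!) = Σ_{k ≥ 1} ⌊n / p^k⌋. For p = 43, n = 767, the terms are:
  ⌊767/43^1⌋ = ⌊767/43⌋ = 17
(the next term ⌊767/43^2⌋ = 0, terminating the sum). Summing: v_43(767!) = 17 = 17.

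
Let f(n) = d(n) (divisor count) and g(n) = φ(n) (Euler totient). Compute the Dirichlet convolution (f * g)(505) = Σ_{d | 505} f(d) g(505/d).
(d * φ)(505) = 612

Divisors of 505: [1, 5, 101, 505]. For each d | 505:
  d = 1: d(1) · φ(505/1) = 1 · 400 = 400
  d = 5: d(5) · φ(505/5) = 2 · 100 = 200
  d = 101: d(101) · φ(505/101) = 2 · 4 = 8
  d = 505: d(505) · φ(505/505) = 4 · 1 = 4
Summing: (d * φ)(505) = 400 + 200 + 8 + 4 = 612.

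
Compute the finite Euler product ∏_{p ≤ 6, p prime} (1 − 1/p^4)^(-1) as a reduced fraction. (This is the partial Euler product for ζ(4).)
∏ = 225/208

The primes p ≤ 6 are [2, 3, 5]. For each prime, (1 − 1/p^4)^(-1) = p^4 / (p^4 − 1). The product is (1 − 1/2^4)^(-1), (1 − 1/3^4)^(-1), (1 − 1/5^4)^(-1) = ∏ p^4 / (p^4 − 1) = 225/208.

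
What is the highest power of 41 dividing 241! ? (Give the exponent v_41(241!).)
v_41(241!) = 5

Legendre's formula: v_p(n!) = Σ_{k ≥ 1} ⌊n / p^k⌋. For p = 41, n = 241, the terms are:
  ⌊241/41^1⌋ = ⌊241/41⌋ = 5
(the next term ⌊241/41^2⌋ = 0, terminating the sum). Summing: v_41(241!) = 5 = 5.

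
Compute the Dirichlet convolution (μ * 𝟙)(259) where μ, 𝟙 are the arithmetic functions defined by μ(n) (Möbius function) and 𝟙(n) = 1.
(μ * 𝟙)(259) = 0

Divisors of 259: [1, 7, 37, 259]. For each d | 259:
  d = 1: μ(1) · 𝟙(259/1) = 1 · 1 = 1
  d = 7: μ(7) · 𝟙(259/7) = -1 · 1 = -1
  d = 37: μ(37) · 𝟙(259/37) = -1 · 1 = -1
  d = 259: μ(259) · 𝟙(259/259) = 1 · 1 = 1
Summing: (μ * 𝟙)(259) = 1 + -1 + -1 + 1 = 0.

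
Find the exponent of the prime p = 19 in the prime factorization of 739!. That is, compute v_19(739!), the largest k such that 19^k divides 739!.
v_19(739!) = 40

Legendre's formula: v_p(n!) = Σ_{k ≥ 1} ⌊n / p^k⌋. For p = 19, n = 739, the terms are:
  ⌊739/19^1⌋ = ⌊739/19⌋ = 38
  ⌊739/19^2⌋ = ⌊739/361⌋ = 2
(the next term ⌊739/19^3⌋ = 0, terminating the sum). Summing: v_19(739!) = 38 + 2 = 40.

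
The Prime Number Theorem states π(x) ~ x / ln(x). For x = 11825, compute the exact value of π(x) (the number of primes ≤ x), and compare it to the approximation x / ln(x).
π(11825) = 1417;  x/ln(x) ≈ 1260.93;  relative error ≈ 11.01%.

Directly count primes up to 11825: π(11825) = 1417. The PNT approximation gives 11825/ln(11825) ≈ 11825/9.37797 ≈ 1260.93. Relative error (π(x) − x/ln(x)) / π(x) ≈ 11.01%; the approximation is known to undercount slightly (Li(x) is a better estimate).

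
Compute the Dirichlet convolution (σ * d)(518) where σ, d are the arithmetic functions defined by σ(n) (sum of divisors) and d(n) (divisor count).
(σ * d)(518) = 2000

Divisors of 518: [1, 2, 7, 14, 37, 74, 259, 518]. For each d | 518:
  d = 1: σ(1) · d(518/1) = 1 · 8 = 8
  d = 2: σ(2) · d(518/2) = 3 · 4 = 12
  d = 7: σ(7) · d(518/7) = 8 · 4 = 32
  d = 14: σ(14) · d(518/14) = 24 · 2 = 48
  d = 37: σ(37) · d(518/37) = 38 · 4 = 152
  d = 74: σ(74) · d(518/74) = 114 · 2 = 228
  d = 259: σ(259) · d(518/259) = 304 · 2 = 608
  d = 518: σ(518) · d(518/518) = 912 · 1 = 912
Summing: (σ * d)(518) = 8 + 12 + 32 + 48 + 152 + 228 + 608 + 912 = 2000.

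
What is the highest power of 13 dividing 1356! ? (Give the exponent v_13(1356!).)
v_13(1356!) = 112

Legendre's formula: v_p(n!) = Σ_{k ≥ 1} ⌊n / p^k⌋. For p = 13, n = 1356, the terms are:
  ⌊1356/13^1⌋ = ⌊1356/13⌋ = 104
  ⌊1356/13^2⌋ = ⌊1356/169⌋ = 8
(the next term ⌊1356/13^3⌋ = 0, terminating the sum). Summing: v_13(1356!) = 104 + 8 = 112.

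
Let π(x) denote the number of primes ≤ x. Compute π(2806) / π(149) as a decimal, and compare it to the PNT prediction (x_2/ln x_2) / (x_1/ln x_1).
π(2806)/π(149) = 409/35 ≈ 11.6857;  PNT prediction ≈ 11.8692.

π(149) = 35 and π(2806) = 409, so π(2806)/π(149) ≈ 11.6857. The PNT-predicted ratio is (2806/ln(2806)) / (149/ln(149)) ≈ 11.8692. The two agree to within a few percent, as expected.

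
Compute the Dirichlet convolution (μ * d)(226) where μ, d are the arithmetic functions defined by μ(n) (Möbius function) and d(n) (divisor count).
(μ * d)(226) = 1

Divisors of 226: [1, 2, 113, 226]. For each d | 226:
  d = 1: μ(1) · d(226/1) = 1 · 4 = 4
  d = 2: μ(2) · d(226/2) = -1 · 2 = -2
  d = 113: μ(113) · d(226/113) = -1 · 2 = -2
  d = 226: μ(226) · d(226/226) = 1 · 1 = 1
Summing: (μ * d)(226) = 4 + -2 + -2 + 1 = 1.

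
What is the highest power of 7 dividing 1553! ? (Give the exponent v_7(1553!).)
v_7(1553!) = 256

Legendre's formula: v_p(n!) = Σ_{k ≥ 1} ⌊n / p^k⌋. For p = 7, n = 1553, the terms are:
  ⌊1553/7^1⌋ = ⌊1553/7⌋ = 221
  ⌊1553/7^2⌋ = ⌊1553/49⌋ = 31
  ⌊1553/7^3⌋ = ⌊1553/343⌋ = 4
(the next term ⌊1553/7^4⌋ = 0, terminating the sum). Summing: v_7(1553!) = 221 + 31 + 4 = 256.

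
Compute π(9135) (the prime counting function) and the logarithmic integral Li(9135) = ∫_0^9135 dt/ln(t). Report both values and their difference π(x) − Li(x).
π(9135) = 1132;  Li(9135) ≈ 1151.76;  π(x) − Li(x) ≈ -19.76.

Direct count of primes ≤ 9135 gives π(9135) = 1132. Numerical evaluation of the logarithmic integral gives Li(9135) ≈ 1151.76. The difference π(x) − Li(x) ≈ -19.76 is typically negative for small/moderate x (Li(x) overestimates), though Littlewood's theorem shows this sign changes infinitely often.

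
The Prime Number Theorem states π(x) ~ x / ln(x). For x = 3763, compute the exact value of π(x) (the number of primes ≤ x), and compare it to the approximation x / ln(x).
π(3763) = 523;  x/ln(x) ≈ 457.06;  relative error ≈ 12.61%.

Directly count primes up to 3763: π(3763) = 523. The PNT approximation gives 3763/ln(3763) ≈ 3763/8.23297 ≈ 457.06. Relative error (π(x) − x/ln(x)) / π(x) ≈ 12.61%; the approximation is known to undercount slightly (Li(x) is a better estimate).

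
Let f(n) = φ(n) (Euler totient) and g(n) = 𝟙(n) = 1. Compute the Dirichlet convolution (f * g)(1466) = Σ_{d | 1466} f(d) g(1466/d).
(φ * 𝟙)(1466) = 1466

Divisors of 1466: [1, 2, 733, 1466]. For each d | 1466:
  d = 1: φ(1) · 𝟙(1466/1) = 1 · 1 = 1
  d = 2: φ(2) · 𝟙(1466/2) = 1 · 1 = 1
  d = 733: φ(733) · 𝟙(1466/733) = 732 · 1 = 732
  d = 1466: φ(1466) · 𝟙(1466/1466) = 732 · 1 = 732
Summing: (φ * 𝟙)(1466) = 1 + 1 + 732 + 732 = 1466.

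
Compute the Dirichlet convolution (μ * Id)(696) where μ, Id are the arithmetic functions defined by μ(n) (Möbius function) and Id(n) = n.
(μ * Id)(696) = 224

Divisors of 696: [1, 2, 3, 4, 6, 8, 12, 24, 29, 58, 87, 116, 174, 232, 348, 696]. For each d | 696:
  d = 1: μ(1) · Id(696/1) = 1 · 696 = 696
  d = 2: μ(2) · Id(696/2) = -1 · 348 = -348
  d = 3: μ(3) · Id(696/3) = -1 · 232 = -232
  d = 4: μ(4) · Id(696/4) = 0 · 174 = 0
  d = 6: μ(6) · Id(696/6) = 1 · 116 = 116
  d = 8: μ(8) · Id(696/8) = 0 · 87 = 0
  d = 12: μ(12) · Id(696/12) = 0 · 58 = 0
  d = 24: μ(24) · Id(696/24) = 0 · 29 = 0
  d = 29: μ(29) · Id(696/29) = -1 · 24 = -24
  d = 58: μ(58) · Id(696/58) = 1 · 12 = 12
  d = 87: μ(87) · Id(696/87) = 1 · 8 = 8
  d = 116: μ(116) · Id(696/116) = 0 · 6 = 0
  d = 174: μ(174) · Id(696/174) = -1 · 4 = -4
  d = 232: μ(232) · Id(696/232) = 0 · 3 = 0
  d = 348: μ(348) · Id(696/348) = 0 · 2 = 0
  d = 696: μ(696) · Id(696/696) = 0 · 1 = 0
Summing: (μ * Id)(696) = 696 + -348 + -232 + 0 + 116 + 0 + 0 + 0 + -24 + 12 + 8 + 0 + -4 + 0 + 0 + 0 = 224.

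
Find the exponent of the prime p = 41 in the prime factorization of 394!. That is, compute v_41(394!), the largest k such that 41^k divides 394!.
v_41(394!) = 9

Legendre's formula: v_p(n!) = Σ_{k ≥ 1} ⌊n / p^k⌋. For p = 41, n = 394, the terms are:
  ⌊394/41^1⌋ = ⌊394/41⌋ = 9
(the next term ⌊394/41^2⌋ = 0, terminating the sum). Summing: v_41(394!) = 9 = 9.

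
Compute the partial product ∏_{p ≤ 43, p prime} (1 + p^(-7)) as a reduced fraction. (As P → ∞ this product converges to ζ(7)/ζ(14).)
∏ = 520809220089538061022644224225580227698833285987386472597926245148089867161153104280287356125184/516528479137134655019209847872578550121603875954111837055841148542846145248143400719531810009375

The primes p ≤ 43 are [2, 3, 5, 7, 11, 13, 17, 19, 23, 29, 31, 37, 41, 43]. For each, (1 + 1/p^7) = (p^7 + 1)/p^7. Multiplying these fractions over p ∈ [2, 3, 5, 7, 11, 13, 17, 19, 23, 29, 31, 37, 41, 43] gives 520809220089538061022644224225580227698833285987386472597926245148089867161153104280287356125184/516528479137134655019209847872578550121603875954111837055841148542846145248143400719531810009375. (In the limit P → ∞ this tends to ζ(7)/ζ(14).)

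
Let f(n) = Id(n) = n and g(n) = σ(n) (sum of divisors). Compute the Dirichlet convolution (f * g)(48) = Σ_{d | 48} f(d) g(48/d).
(Id * σ)(48) = 903

Divisors of 48: [1, 2, 3, 4, 6, 8, 12, 16, 24, 48]. For each d | 48:
  d = 1: Id(1) · σ(48/1) = 1 · 124 = 124
  d = 2: Id(2) · σ(48/2) = 2 · 60 = 120
  d = 3: Id(3) · σ(48/3) = 3 · 31 = 93
  d = 4: Id(4) · σ(48/4) = 4 · 28 = 112
  d = 6: Id(6) · σ(48/6) = 6 · 15 = 90
  d = 8: Id(8) · σ(48/8) = 8 · 12 = 96
  d = 12: Id(12) · σ(48/12) = 12 · 7 = 84
  d = 16: Id(16) · σ(48/16) = 16 · 4 = 64
  d = 24: Id(24) · σ(48/24) = 24 · 3 = 72
  d = 48: Id(48) · σ(48/48) = 48 · 1 = 48
Summing: (Id * σ)(48) = 124 + 120 + 93 + 112 + 90 + 96 + 84 + 64 + 72 + 48 = 903.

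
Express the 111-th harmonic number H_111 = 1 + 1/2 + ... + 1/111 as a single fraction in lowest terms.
H_111 = 813811190043550229600356295599093692454010452277/153803387341307877636928566091115101174034840640

Direct summation: H_111 = 1 + 1/2 + ... + 1/111. The least common denominator is lcm(1, ..., 111) = 8459186303771933270031071135011330564571916235200; over this denominator the numerator is 8459186303771933270031071135011330564571916235200 + 4229593151885966635015535567505665282285958117600 + 2819728767923977756677023711670443521523972078400 + 2114796575942983317507767783752832641142979058800 + 1691837260754386654006214227002266112914383247040 + 1409864383961988878338511855835221760761986039200 + 1208455186253133324290153019287332937795988033600 + 1057398287971491658753883891876416320571489529400 + 939909589307992585559007903890147840507990692800 + 845918630377193327003107113501133056457191623520 + 769016936706539388184642830455575505870174203200 + 704932191980994439169255927917610880380993019600 + 650706638751687174617774702693179274197839710400 + 604227593126566662145076509643666468897994016800 + 563945753584795551335404742334088704304794415680 + 528699143985745829376941945938208160285744764700 + 497599194339525486472415949118313562621877425600 + 469954794653996292779503951945073920253995346400 + 445220331777470172106898480790070029714311380800 + 422959315188596663501553556750566528228595811760 + 402818395417711108096717673095777645931996011200 + 384508468353269694092321415227787752935087101600 + 367790708859649272610046571087449154981387662400 + 352466095990497219584627963958805440190496509800 + 338367452150877330801242845400453222582876649408 + 325353319375843587308887351346589637098919855200 + 313303196435997528519669301296715946835996897600 + 302113796563283331072538254821833234448997008400 + 291696079440411492070036935690045881536962628800 + 281972876792397775667702371167044352152397207840 + 272876977541030105484873262419720340792642459200 + 264349571992872914688470972969104080142872382350 + 256338978902179796061547610151858501956724734400 + 248799597169762743236207974559156781310938712800 + 241691037250626664858030603857466587559197606720 + 234977397326998146389751975972536960126997673200 + 228626656858700899190028949594900826069511249600 + 222610165888735086053449240395035014857155690400 + 216902212917229058205924900897726424732613236800 + 211479657594298331750776778375283264114297905880 + 206321617165169104147099295975886111331022347200 + 201409197708855554048358836547888822965998005600 + 196725262878417052791420258953751873594695726400 + 192254234176634847046160707613893876467543550800 + 187981917861598517111801580778029568101598138560 + 183895354429824636305023285543724577490693831200 + 179982687314296452553852577340666607756849281600 + 176233047995248609792313981979402720095248254900 + 172636455179019046327164717041047562542284004800 + 169183726075438665400621422700226611291438324704 + 165866398113175162157471983039437854207292475200 + 162676659687921793654443675673294818549459927600 + 159607288750413835283605115754930765369281438400 + 156651598217998764259834650648357973417998448800 + 153803387341307877636928566091115101174034840640 + 151056898281641665536269127410916617224498504200 + 148406777259156724035632826930023343238103793600 + 145848039720205746035018467845022940768481314400 + 143376039046981919831035103983242890924947732800 + 140986438396198887833851185583522176076198603920 + 138675185307736610984115920246087386304457643200 + 136438488770515052742436631209860170396321229600 + 134272798472570369365572557698592548643998670400 + 132174785996436457344235486484552040071436191175 + 130141327750337434923554940538635854839567942080 + 128169489451089898030773805075929250978362367200 + 126256511996596018955687628880766127829431585600 + 124399798584881371618103987279578390655469356400 + 122596902953216424203348857029149718327129220800 + 120845518625313332429015301928733293779598803360 + 119143469067210327746916494859314514993970651200 + 117488698663499073194875987986268480063498836600 + 115879264435231962603165358013853843350300222400 + 114313328429350449595014474797450413034755624800 + 112789150716959110267080948466817740860958883136 + 111305082944367543026724620197517507428577845200 + 109859562386648484026377547207939357981453457600 + 108451106458614529102962450448863212366306618400 + 107078307642682699620646470063434564108505268800 + 105739828797149165875388389187641632057148952940 + 104434398811999176173223100432238648945332299200 + 103160808582584552073549647987943055665511173600 + 101917907274360641807603266686883500777974894400 + 100704598854427777024179418273944411482999002800 + 99519838867905097294483189823662712524375485120 + 98362631439208526395710129476875936797347863200 + 97232026480137164023345645230015293845654209600 + 96127117088317423523080353806946938233771775400 + 95047037121032958090236754325970006343504676800 + 93990958930799258555900790389014784050799069280 + 92958091250241024945396386099025610599691387200 + 91947677214912318152511642771862288745346915600 + 90958992513676701828291087473240113597547486400 + 89991343657148226276926288670333303878424640800 + 89044066355494034421379696158014005942862276160 + 88116523997624304896156990989701360047624127450 + 87208106224452920309598671494962170768782641600 + 86318227589509523163582358520523781271142002400 + 85446326300726598687182536717286167318908244800 + 84591863037719332700310711350113305645719162352 + 83754319839326071980505654802092381827444715200 + 82933199056587581078735991519718927103646237600 + 82128022366717798738165739174867287034678798400 + 81338329843960896827221837836647409274729963800 + 80563679083542221619343534619155529186399202240 + 79803644375206917641802557877465382684640719200 + 79057815923102180093748328364591874435251553600 + 78325799108999382129917325324178986708999224400 + 77607213796072782293863037935883766647448772800 + 76901693670653938818464283045557550587017420320 + 76208885619566966396676316531633608689837083200 = 44759615452395262628019596257950153084970574875235, so H_111 = 44759615452395262628019596257950153084970574875235/8459186303771933270031071135011330564571916235200; reducing by gcd(44759615452395262628019596257950153084970574875235, 8459186303771933270031071135011330564571916235200) = 55 gives 813811190043550229600356295599093692454010452277/153803387341307877636928566091115101174034840640 ≈ 5.29124. (The PNT-adjacent estimate ln(111) + γ ≈ 5.28675 matches within O(1/n).)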